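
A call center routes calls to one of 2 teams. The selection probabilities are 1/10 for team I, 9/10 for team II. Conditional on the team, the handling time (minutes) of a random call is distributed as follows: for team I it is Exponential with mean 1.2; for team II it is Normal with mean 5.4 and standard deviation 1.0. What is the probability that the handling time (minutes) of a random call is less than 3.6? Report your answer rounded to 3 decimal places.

Conditional on each team, P(X < 3.6): I: 0.950213; II: 0.0359303.
By total probability, P(X < 3.6) = 0.1·0.950213 + 0.9·0.0359303 = 0.127359.

0.127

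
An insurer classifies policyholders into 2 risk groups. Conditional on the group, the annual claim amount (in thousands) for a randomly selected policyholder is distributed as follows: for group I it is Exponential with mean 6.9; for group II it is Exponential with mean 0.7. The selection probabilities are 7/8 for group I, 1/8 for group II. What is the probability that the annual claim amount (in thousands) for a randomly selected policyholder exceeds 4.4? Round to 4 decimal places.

0.4627

Conditional on each group, P(X > 4.4): I: 0.528517; II: 0.00186273.
By total probability, P(X > 4.4) = 0.875·0.528517 + 0.125·0.00186273 = 0.462685.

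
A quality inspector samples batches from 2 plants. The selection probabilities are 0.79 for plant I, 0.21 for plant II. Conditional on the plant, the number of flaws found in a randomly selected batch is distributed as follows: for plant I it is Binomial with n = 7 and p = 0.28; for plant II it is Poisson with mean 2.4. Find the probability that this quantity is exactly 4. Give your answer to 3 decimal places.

Conditional on each plant, P(X = 4): I: 0.0802967; II: 0.125408.
By total probability, P(X = 4) = 0.79·0.0802967 + 0.21·0.125408 = 0.0897702.

0.090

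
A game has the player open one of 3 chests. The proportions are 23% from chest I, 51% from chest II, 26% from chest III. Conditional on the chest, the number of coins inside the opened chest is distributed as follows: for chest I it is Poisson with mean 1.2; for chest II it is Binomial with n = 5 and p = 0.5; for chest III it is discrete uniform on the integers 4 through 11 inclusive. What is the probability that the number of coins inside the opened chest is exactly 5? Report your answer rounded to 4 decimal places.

Conditional on each chest, P(X = 5): I: 0.00624556; II: 0.03125; III: 0.125.
By total probability, P(X = 5) = 0.23·0.00624556 + 0.51·0.03125 + 0.26·0.125 = 0.049874.

0.0499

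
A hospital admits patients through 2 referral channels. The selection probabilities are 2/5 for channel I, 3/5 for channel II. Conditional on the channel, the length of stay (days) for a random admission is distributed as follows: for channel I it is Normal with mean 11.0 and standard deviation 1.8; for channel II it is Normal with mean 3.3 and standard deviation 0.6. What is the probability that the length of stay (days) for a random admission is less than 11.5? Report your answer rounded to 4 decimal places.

Conditional on each channel, P(X < 11.5): I: 0.609409; II: 1.
By total probability, P(X < 11.5) = 0.4·0.609409 + 0.6·1 = 0.843763.

0.8438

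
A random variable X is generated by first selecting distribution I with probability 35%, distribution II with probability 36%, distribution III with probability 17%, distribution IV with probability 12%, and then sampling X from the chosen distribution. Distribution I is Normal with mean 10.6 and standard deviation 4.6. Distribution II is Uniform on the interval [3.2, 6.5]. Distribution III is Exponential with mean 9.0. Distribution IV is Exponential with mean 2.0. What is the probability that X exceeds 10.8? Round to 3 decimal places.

Conditional on each component, P(X > 10.8): I: 0.48266; II: 0; III: 0.301194; IV: 0.00451658.
By total probability, P(X > 10.8) = 0.35·0.48266 + 0.36·0 + 0.17·0.301194 + 0.12·0.00451658 = 0.220676.

0.221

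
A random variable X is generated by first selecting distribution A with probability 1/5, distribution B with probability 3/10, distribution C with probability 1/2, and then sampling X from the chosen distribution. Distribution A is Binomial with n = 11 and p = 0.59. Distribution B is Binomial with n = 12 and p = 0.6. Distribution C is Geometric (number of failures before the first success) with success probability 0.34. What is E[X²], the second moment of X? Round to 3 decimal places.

For each component E[X²] = Var + (mean)², giving A: 44.781; B: 54.72; C: 9.47751.
Overall E[X²] = 0.2·44.781 + 0.3·54.72 + 0.5·9.47751 = 30.111.

30.111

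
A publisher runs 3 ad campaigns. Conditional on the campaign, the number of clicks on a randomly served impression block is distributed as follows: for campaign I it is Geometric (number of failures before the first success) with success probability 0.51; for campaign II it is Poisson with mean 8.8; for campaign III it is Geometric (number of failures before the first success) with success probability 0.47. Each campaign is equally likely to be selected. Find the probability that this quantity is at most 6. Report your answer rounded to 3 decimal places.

Conditional on each campaign, P(X ≤ 6): I: 0.993218; II: 0.22561; III: 0.988253.
By total probability, P(X ≤ 6) = 0.333333·0.993218 + 0.333333·0.22561 + 0.333333·0.988253 = 0.735694.

0.736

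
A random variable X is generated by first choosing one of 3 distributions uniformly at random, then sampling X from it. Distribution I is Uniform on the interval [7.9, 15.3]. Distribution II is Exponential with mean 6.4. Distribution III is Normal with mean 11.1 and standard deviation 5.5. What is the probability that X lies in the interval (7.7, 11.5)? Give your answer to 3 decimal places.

0.294

Conditional on each component, P(7.7 < X < 11.5): I: 0.486486; II: 0.134438; III: 0.260761.
By total probability, P(7.7 < X < 11.5) = 0.333333·0.486486 + 0.333333·0.134438 + 0.333333·0.260761 = 0.293895.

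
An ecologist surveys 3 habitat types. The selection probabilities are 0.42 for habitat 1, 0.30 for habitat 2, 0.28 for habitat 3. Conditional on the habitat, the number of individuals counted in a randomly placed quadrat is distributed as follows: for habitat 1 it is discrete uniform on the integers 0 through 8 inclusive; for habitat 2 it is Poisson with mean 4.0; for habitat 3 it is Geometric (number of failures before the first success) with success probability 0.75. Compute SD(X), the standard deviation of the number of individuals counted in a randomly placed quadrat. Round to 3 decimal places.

2.614

Per component, 1: μ=4, E[X²]=22.6667; 2: μ=4, E[X²]=20; 3: μ=0.333333, E[X²]=0.555556.
E[X] = 0.42·4 + 0.3·4 + 0.28·0.333333 = 2.97333.
E[X²] = 0.42·22.6667 + 0.3·20 + 0.28·0.555556 = 15.6756.
Var(X) = E[X²] − (E[X])² = 15.6756 − 8.84071 = 6.83484.
SD(X) = √6.83484 = 2.61435.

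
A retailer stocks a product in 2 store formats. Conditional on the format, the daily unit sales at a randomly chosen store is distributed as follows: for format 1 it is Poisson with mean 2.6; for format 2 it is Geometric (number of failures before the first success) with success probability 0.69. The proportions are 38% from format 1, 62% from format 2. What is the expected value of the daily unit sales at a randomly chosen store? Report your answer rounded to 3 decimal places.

1.267

Component means — 1: 2.6; 2: 0.449275.
E[X] = 0.38·2.6 + 0.62·0.449275 = 1.26655.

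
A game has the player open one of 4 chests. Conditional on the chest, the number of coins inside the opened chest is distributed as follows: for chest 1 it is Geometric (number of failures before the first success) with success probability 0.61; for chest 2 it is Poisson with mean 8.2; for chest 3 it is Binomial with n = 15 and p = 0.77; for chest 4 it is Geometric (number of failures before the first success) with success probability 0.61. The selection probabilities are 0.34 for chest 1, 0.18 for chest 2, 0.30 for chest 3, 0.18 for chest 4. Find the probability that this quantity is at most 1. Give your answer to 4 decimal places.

Conditional on each chest, P(X ≤ 1): 1: 0.8479; 2: 0.00252681; 3: 1.36564e-08; 4: 0.8479.
By total probability, P(X ≤ 1) = 0.34·0.8479 + 0.18·0.00252681 + 0.3·1.36564e-08 + 0.18·0.8479 = 0.441363.

0.4414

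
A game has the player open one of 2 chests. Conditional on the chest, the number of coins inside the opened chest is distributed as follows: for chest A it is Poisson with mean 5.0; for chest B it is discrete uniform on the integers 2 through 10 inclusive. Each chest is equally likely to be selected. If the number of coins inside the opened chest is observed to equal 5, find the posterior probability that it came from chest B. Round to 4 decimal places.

Likelihoods P(X=5 | ·): A: 0.175467; B: 0.111111.
Posterior ∝ prior × likelihood. Numerator for B: 0.5·0.111111 = 0.0555556.
Normalizing constant: 0.5·0.175467 + 0.5·0.111111 = 0.143289.
P(B | observation) = 0.0555556 / 0.143289 = 0.387716.

0.3877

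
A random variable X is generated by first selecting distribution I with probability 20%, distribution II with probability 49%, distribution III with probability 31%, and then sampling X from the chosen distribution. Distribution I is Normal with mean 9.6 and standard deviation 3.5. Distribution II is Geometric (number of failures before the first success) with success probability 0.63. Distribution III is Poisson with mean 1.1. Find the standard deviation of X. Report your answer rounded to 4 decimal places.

3.9658

Per component, I: μ=9.6, E[X²]=104.41; II: μ=0.587302, E[X²]=1.27715; III: μ=1.1, E[X²]=2.31.
E[X] = 0.2·9.6 + 0.49·0.587302 + 0.31·1.1 = 2.54878.
E[X²] = 0.2·104.41 + 0.49·1.27715 + 0.31·2.31 = 22.2239.
Var(X) = E[X²] − (E[X])² = 22.2239 − 6.49627 = 15.7276.
SD(X) = √15.7276 = 3.96581.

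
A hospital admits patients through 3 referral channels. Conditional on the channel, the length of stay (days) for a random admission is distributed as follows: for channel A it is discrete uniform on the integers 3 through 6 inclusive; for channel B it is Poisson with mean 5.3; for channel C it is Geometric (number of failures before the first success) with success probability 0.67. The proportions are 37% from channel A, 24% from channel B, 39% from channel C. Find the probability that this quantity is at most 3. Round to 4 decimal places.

0.5320

Conditional on each channel, P(X ≤ 3): A: 0.25; B: 0.22541; C: 0.988141.
By total probability, P(X ≤ 3) = 0.37·0.25 + 0.24·0.22541 + 0.39·0.988141 = 0.531973.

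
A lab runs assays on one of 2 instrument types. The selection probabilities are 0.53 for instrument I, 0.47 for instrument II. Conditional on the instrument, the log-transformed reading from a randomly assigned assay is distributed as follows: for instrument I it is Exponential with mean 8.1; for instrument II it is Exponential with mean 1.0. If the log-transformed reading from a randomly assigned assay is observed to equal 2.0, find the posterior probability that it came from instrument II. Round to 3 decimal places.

Likelihoods f(2.0 | ·): I: 0.0964455; II: 0.135335.
Posterior ∝ prior × likelihood. Numerator for II: 0.47·0.135335 = 0.0636076.
Normalizing constant: 0.53·0.0964455 + 0.47·0.135335 = 0.114724.
P(II | observation) = 0.0636076 / 0.114724 = 0.554442.

0.554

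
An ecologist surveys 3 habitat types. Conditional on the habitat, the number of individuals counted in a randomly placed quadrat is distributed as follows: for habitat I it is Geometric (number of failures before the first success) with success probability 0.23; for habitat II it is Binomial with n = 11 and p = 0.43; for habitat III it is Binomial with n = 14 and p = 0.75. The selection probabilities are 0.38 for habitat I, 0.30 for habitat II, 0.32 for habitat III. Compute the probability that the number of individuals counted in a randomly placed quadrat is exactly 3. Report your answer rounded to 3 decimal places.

Conditional on each habitat, P(X = 3): I: 0.105003; II: 0.14618; III: 3.66122e-05.
By total probability, P(X = 3) = 0.38·0.105003 + 0.3·0.14618 + 0.32·3.66122e-05 = 0.0837667.

0.084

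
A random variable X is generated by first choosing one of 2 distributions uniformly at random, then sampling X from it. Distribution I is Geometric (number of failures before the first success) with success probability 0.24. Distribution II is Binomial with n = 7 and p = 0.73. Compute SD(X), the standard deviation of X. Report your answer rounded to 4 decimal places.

2.8690

Per component, I: μ=3.16667, E[X²]=23.2222; II: μ=5.11, E[X²]=27.4918.
E[X] = 0.5·3.16667 + 0.5·5.11 = 4.13833.
E[X²] = 0.5·23.2222 + 0.5·27.4918 = 25.357.
Var(X) = E[X²] − (E[X])² = 25.357 − 17.1258 = 8.23121.
SD(X) = √8.23121 = 2.86901.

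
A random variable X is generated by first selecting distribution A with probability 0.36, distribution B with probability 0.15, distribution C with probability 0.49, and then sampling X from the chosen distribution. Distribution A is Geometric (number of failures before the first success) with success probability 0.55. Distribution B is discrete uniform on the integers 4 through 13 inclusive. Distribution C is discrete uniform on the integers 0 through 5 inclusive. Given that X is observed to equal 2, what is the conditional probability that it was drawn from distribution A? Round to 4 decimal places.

Likelihoods P(X=2 | ·): A: 0.111375; B: 0; C: 0.166667.
Posterior ∝ prior × likelihood. Numerator for A: 0.36·0.111375 = 0.040095.
Normalizing constant: 0.36·0.111375 + 0.15·0 + 0.49·0.166667 = 0.121762.
P(A | observation) = 0.040095 / 0.121762 = 0.329291.

0.3293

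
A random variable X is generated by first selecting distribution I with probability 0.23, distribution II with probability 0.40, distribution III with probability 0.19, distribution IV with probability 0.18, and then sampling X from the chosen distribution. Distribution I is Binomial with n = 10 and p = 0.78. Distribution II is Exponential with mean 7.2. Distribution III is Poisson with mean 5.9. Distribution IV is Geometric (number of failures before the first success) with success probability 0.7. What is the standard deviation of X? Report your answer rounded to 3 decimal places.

5.409

Per component, I: μ=7.8, E[X²]=62.556; II: μ=7.2, E[X²]=103.68; III: μ=5.9, E[X²]=40.71; IV: μ=0.428571, E[X²]=0.795918.
E[X] = 0.23·7.8 + 0.4·7.2 + 0.19·5.9 + 0.18·0.428571 = 5.87214.
E[X²] = 0.23·62.556 + 0.4·103.68 + 0.19·40.71 + 0.18·0.795918 = 63.738.
Var(X) = E[X²] − (E[X])² = 63.738 − 34.4821 = 29.256.
SD(X) = √29.256 = 5.40888.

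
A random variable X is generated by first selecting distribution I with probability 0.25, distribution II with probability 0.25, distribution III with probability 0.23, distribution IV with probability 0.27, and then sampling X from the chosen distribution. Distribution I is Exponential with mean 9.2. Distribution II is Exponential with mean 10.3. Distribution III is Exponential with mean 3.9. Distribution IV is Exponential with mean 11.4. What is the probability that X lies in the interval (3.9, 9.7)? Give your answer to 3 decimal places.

Conditional on each component, P(3.9 < X < 9.7): I: 0.306061; II: 0.294846; III: 0.284735; IV: 0.283233.
By total probability, P(3.9 < X < 9.7) = 0.25·0.306061 + 0.25·0.294846 + 0.23·0.284735 + 0.27·0.283233 = 0.292189.

0.292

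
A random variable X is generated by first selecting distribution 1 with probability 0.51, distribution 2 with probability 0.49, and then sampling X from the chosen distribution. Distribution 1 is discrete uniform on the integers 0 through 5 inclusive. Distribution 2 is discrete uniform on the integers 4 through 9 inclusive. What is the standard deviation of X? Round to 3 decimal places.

Per component, 1: μ=2.5, E[X²]=9.16667; 2: μ=6.5, E[X²]=45.1667.
E[X] = 0.51·2.5 + 0.49·6.5 = 4.46.
E[X²] = 0.51·9.16667 + 0.49·45.1667 = 26.8067.
Var(X) = E[X²] − (E[X])² = 26.8067 − 19.8916 = 6.91507.
SD(X) = √6.91507 = 2.62965.

2.630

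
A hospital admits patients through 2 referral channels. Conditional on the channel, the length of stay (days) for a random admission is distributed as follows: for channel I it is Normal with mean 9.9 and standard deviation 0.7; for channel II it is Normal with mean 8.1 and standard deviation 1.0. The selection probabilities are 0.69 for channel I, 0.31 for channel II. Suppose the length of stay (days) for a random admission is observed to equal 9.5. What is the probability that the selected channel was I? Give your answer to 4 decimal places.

0.8780

Likelihoods f(9.5 | ·): I: 0.484068; II: 0.149727.
Posterior ∝ prior × likelihood. Numerator for I: 0.69·0.484068 = 0.334007.
Normalizing constant: 0.69·0.484068 + 0.31·0.149727 = 0.380423.
P(I | observation) = 0.334007 / 0.380423 = 0.87799.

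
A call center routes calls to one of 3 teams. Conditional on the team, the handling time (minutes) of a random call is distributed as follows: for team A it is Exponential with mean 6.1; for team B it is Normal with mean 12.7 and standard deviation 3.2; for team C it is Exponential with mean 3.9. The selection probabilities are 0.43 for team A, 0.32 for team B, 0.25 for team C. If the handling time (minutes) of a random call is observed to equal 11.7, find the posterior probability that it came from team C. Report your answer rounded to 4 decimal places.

Likelihoods f(11.7 | ·): A: 0.0240813; B: 0.118728; C: 0.0127659.
Posterior ∝ prior × likelihood. Numerator for C: 0.25·0.0127659 = 0.00319148.
Normalizing constant: 0.43·0.0240813 + 0.32·0.118728 + 0.25·0.0127659 = 0.0515395.
P(C | observation) = 0.00319148 / 0.0515395 = 0.061923.

0.0619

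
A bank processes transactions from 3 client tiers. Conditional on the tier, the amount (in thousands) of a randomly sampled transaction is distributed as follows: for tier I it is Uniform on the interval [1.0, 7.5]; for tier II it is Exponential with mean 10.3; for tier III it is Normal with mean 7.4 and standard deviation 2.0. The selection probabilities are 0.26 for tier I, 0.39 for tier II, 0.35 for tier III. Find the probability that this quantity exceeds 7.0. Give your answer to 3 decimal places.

Conditional on each tier, P(X > 7.0): I: 0.0769231; II: 0.506814; III: 0.57926.
By total probability, P(X > 7.0) = 0.26·0.0769231 + 0.39·0.506814 + 0.35·0.57926 = 0.420398.

0.420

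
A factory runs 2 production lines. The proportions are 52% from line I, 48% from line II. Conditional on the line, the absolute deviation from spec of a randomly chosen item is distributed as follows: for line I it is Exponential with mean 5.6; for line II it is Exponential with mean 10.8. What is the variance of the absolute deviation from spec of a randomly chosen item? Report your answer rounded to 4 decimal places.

Per component, I: μ=5.6, E[X²]=62.72; II: μ=10.8, E[X²]=233.28.
E[X] = 0.52·5.6 + 0.48·10.8 = 8.096.
E[X²] = 0.52·62.72 + 0.48·233.28 = 144.589.
Var(X) = E[X²] − (E[X])² = 144.589 − 65.5452 = 79.0436.

79.0436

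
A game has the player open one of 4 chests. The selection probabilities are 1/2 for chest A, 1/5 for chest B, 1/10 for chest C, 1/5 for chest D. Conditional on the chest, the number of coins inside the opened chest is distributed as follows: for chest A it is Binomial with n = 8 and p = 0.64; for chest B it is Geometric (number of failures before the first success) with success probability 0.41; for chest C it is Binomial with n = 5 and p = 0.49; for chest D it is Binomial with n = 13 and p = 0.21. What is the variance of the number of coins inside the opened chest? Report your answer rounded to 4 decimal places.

Per component, A: μ=5.12, E[X²]=28.0576; B: μ=1.43902, E[X²]=5.58061; C: μ=2.45, E[X²]=7.252; D: μ=2.73, E[X²]=9.6096.
E[X] = 0.5·5.12 + 0.2·1.43902 + 0.1·2.45 + 0.2·2.73 = 3.6388.
E[X²] = 0.5·28.0576 + 0.2·5.58061 + 0.1·7.252 + 0.2·9.6096 = 17.792.
Var(X) = E[X²] − (E[X])² = 17.792 − 13.2409 = 4.55114.

4.5511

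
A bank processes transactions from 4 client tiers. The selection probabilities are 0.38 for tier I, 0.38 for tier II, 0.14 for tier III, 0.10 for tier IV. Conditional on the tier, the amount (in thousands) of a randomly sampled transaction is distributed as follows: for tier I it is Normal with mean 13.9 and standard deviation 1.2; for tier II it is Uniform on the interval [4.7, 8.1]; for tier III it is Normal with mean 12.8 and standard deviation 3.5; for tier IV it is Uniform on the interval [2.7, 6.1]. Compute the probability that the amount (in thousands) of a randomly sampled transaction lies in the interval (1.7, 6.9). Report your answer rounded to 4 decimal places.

Conditional on each tier, P(1.7 < X < 6.9): I: 2.71654e-09; II: 0.647059; III: 0.045167; IV: 1.
By total probability, P(1.7 < X < 6.9) = 0.38·2.71654e-09 + 0.38·0.647059 + 0.14·0.045167 + 0.1·1 = 0.352206.

0.3522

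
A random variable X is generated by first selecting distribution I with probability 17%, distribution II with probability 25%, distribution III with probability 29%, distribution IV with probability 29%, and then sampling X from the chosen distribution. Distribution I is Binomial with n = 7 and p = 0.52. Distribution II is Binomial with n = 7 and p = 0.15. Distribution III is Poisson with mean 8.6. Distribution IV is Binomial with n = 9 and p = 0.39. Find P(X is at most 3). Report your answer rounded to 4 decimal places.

Conditional on each component, P(X ≤ 3): I: 0.45632; II: 0.987897; III: 0.0280926; IV: 0.507783.
By total probability, P(X ≤ 3) = 0.17·0.45632 + 0.25·0.987897 + 0.29·0.0280926 + 0.29·0.507783 = 0.479953.

0.4800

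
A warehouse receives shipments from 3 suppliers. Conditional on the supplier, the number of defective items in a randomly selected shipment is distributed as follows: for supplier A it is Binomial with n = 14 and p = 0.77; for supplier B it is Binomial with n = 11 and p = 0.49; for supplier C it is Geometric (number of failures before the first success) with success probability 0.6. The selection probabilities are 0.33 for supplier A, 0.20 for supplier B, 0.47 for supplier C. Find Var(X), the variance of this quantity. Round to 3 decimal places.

Per component, A: μ=10.78, E[X²]=118.688; B: μ=5.39, E[X²]=31.801; C: μ=0.666667, E[X²]=1.55556.
E[X] = 0.33·10.78 + 0.2·5.39 + 0.47·0.666667 = 4.94873.
E[X²] = 0.33·118.688 + 0.2·31.801 + 0.47·1.55556 = 46.2583.
Var(X) = E[X²] − (E[X])² = 46.2583 − 24.49 = 21.7683.

21.768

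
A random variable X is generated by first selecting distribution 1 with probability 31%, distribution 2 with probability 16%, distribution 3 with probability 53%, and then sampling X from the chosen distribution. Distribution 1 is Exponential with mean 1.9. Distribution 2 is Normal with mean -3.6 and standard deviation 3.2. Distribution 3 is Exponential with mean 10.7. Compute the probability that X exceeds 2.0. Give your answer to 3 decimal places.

0.554

Conditional on each component, P(X > 2.0): 1: 0.349018; 2: 0.0400592; 3: 0.829514.
By total probability, P(X > 2.0) = 0.31·0.349018 + 0.16·0.0400592 + 0.53·0.829514 = 0.554247.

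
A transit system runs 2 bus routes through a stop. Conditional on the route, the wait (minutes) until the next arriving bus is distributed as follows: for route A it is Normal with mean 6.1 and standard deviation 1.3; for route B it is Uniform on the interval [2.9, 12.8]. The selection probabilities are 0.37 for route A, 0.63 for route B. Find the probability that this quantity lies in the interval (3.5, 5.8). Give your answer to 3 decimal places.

Conditional on each route, P(3.5 < X < 5.8): A: 0.385997; B: 0.232323.
By total probability, P(3.5 < X < 5.8) = 0.37·0.385997 + 0.63·0.232323 = 0.289182.

0.289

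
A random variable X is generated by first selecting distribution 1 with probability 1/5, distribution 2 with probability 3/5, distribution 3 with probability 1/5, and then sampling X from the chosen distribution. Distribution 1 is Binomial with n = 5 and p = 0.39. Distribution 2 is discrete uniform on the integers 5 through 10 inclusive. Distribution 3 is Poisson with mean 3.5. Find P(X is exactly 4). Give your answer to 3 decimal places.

0.052

Conditional on each component, P(X = 4): 1: 0.07056; 2: 0; 3: 0.188812.
By total probability, P(X = 4) = 0.2·0.07056 + 0.6·0 + 0.2·0.188812 = 0.0518744.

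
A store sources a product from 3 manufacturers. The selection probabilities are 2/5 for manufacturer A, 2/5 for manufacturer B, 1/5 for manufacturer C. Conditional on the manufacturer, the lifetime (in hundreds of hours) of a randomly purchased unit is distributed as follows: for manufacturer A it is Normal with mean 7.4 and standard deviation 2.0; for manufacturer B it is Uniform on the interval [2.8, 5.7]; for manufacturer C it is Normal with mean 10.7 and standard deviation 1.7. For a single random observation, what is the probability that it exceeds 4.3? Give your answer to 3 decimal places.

Conditional on each manufacturer, P(X > 4.3): A: 0.939429; B: 0.482759; C: 0.999917.
By total probability, P(X > 4.3) = 0.4·0.939429 + 0.4·0.482759 + 0.2·0.999917 = 0.768858.

0.769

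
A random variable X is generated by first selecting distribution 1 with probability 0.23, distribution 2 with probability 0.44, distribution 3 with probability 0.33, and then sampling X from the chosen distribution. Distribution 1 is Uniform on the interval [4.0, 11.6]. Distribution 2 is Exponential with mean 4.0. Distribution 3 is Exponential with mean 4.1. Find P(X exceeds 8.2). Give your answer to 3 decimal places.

Conditional on each component, P(X > 8.2): 1: 0.447368; 2: 0.128735; 3: 0.135335.
By total probability, P(X > 8.2) = 0.23·0.447368 + 0.44·0.128735 + 0.33·0.135335 = 0.204199.

0.204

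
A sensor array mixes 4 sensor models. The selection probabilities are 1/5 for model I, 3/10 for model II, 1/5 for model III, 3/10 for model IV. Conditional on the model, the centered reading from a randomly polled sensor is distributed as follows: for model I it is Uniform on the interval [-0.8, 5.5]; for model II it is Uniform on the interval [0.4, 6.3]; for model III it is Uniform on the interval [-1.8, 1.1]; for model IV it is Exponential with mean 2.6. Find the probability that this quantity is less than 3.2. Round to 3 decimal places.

0.682

Conditional on each model, P(X < 3.2): I: 0.634921; II: 0.474576; III: 1; IV: 0.707932.
By total probability, P(X < 3.2) = 0.2·0.634921 + 0.3·0.474576 + 0.2·1 + 0.3·0.707932 = 0.681737.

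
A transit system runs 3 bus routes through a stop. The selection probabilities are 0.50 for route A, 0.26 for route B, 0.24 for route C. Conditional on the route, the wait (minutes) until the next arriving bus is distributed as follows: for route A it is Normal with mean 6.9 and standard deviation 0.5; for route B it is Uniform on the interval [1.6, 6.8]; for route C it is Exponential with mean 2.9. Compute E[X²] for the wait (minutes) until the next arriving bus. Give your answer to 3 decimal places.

For each component E[X²] = Var + (mean)², giving A: 47.86; B: 19.8933; C: 16.82.
Overall E[X²] = 0.5·47.86 + 0.26·19.8933 + 0.24·16.82 = 33.1391.

33.139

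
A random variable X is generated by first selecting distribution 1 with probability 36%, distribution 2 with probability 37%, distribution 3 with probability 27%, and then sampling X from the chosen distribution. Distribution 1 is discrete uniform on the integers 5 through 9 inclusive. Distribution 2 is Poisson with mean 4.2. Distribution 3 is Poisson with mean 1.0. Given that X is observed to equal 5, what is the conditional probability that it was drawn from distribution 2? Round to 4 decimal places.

Likelihoods P(X=5 | ·): 1: 0.2; 2: 0.163316; 3: 0.00306566.
Posterior ∝ prior × likelihood. Numerator for 2: 0.37·0.163316 = 0.0604269.
Normalizing constant: 0.36·0.2 + 0.37·0.163316 + 0.27·0.00306566 = 0.133255.
P(2 | observation) = 0.0604269 / 0.133255 = 0.453469.

0.4535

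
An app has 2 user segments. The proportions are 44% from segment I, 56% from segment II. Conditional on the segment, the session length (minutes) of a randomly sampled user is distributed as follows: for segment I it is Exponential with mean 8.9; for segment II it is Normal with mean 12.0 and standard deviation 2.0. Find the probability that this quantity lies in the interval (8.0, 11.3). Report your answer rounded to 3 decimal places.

0.246

Conditional on each segment, P(8.0 < X < 11.3): I: 0.1261; II: 0.340419.
By total probability, P(8.0 < X < 11.3) = 0.44·0.1261 + 0.56·0.340419 = 0.246119.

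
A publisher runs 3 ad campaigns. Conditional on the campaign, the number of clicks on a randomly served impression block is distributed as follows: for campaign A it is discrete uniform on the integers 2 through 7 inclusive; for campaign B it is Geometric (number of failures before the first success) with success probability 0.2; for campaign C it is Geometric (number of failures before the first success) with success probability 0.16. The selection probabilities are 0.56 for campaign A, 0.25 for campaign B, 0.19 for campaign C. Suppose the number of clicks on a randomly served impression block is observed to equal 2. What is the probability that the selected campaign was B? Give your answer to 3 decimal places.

Likelihoods P(X=2 | ·): A: 0.166667; B: 0.128; C: 0.112896.
Posterior ∝ prior × likelihood. Numerator for B: 0.25·0.128 = 0.032.
Normalizing constant: 0.56·0.166667 + 0.25·0.128 + 0.19·0.112896 = 0.146784.
P(B | observation) = 0.032 / 0.146784 = 0.218008.

0.218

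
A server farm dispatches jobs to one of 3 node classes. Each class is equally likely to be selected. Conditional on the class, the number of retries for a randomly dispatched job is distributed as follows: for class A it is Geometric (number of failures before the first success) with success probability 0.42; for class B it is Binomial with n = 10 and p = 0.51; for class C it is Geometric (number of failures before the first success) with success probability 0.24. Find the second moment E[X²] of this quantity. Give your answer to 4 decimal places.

For each component E[X²] = Var + (mean)², giving A: 5.19501; B: 28.509; C: 23.2222.
Overall E[X²] = 0.333333·5.19501 + 0.333333·28.509 + 0.333333·23.2222 = 18.9754.

18.9754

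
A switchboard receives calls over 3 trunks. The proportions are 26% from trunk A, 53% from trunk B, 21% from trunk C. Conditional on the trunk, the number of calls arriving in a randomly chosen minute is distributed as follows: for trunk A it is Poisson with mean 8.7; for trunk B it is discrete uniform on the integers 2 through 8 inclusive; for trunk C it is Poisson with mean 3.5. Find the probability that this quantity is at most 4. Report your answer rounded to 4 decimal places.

0.3966

Conditional on each trunk, P(X ≤ 4): A: 0.0659685; B: 0.428571; C: 0.725445.
By total probability, P(X ≤ 4) = 0.26·0.0659685 + 0.53·0.428571 + 0.21·0.725445 = 0.396638.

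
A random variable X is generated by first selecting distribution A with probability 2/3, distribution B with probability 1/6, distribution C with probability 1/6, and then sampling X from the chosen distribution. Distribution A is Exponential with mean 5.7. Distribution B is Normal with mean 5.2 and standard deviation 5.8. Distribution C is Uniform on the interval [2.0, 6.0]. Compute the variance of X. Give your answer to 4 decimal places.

27.8778

Per component, A: μ=5.7, E[X²]=64.98; B: μ=5.2, E[X²]=60.68; C: μ=4, E[X²]=17.3333.
E[X] = 0.666667·5.7 + 0.166667·5.2 + 0.166667·4 = 5.33333.
E[X²] = 0.666667·64.98 + 0.166667·60.68 + 0.166667·17.3333 = 56.3222.
Var(X) = E[X²] − (E[X])² = 56.3222 − 28.4444 = 27.8778.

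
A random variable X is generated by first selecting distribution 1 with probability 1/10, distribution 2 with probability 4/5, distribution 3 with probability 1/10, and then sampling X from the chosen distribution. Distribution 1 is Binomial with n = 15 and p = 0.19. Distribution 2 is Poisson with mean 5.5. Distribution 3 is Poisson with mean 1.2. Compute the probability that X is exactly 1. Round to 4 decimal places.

Conditional on each component, P(X = 1): 1: 0.149154; 2: 0.0224772; 3: 0.361433.
By total probability, P(X = 1) = 0.1·0.149154 + 0.8·0.0224772 + 0.1·0.361433 = 0.0690405.

0.0690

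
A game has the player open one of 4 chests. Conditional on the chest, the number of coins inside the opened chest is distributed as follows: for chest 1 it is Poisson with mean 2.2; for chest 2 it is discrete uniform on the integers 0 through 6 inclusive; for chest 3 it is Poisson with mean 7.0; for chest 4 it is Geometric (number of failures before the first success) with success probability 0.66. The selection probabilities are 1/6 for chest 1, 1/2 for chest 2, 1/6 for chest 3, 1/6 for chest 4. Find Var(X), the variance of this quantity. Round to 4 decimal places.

Per component, 1: μ=2.2, E[X²]=7.04; 2: μ=3, E[X²]=13; 3: μ=7, E[X²]=56; 4: μ=0.515152, E[X²]=1.04591.
E[X] = 0.166667·2.2 + 0.5·3 + 0.166667·7 + 0.166667·0.515152 = 3.11919.
E[X²] = 0.166667·7.04 + 0.5·13 + 0.166667·56 + 0.166667·1.04591 = 17.181.
Var(X) = E[X²] − (E[X])² = 17.181 − 9.72936 = 7.45163.

7.4516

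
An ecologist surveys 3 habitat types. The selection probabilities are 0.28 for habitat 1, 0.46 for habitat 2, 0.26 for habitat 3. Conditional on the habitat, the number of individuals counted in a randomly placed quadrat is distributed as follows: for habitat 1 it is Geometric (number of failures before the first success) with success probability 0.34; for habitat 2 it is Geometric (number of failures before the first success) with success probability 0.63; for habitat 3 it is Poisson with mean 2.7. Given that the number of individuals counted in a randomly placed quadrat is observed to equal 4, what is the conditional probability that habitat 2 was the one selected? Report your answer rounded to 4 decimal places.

0.0873

Likelihoods P(X=4 | ·): 1: 0.0645141; 2: 0.0118072; 3: 0.148816.
Posterior ∝ prior × likelihood. Numerator for 2: 0.46·0.0118072 = 0.00543132.
Normalizing constant: 0.28·0.0645141 + 0.46·0.0118072 + 0.26·0.148816 = 0.0621873.
P(2 | observation) = 0.00543132 / 0.0621873 = 0.087338.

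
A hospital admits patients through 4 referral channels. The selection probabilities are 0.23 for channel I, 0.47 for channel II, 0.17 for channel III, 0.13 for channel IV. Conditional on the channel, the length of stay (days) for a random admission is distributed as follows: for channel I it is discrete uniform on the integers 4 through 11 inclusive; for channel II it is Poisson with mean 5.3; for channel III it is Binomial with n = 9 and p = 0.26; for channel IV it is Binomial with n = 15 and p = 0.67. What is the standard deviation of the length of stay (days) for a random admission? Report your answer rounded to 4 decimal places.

Per component, I: μ=7.5, E[X²]=61.5; II: μ=5.3, E[X²]=33.39; III: μ=2.34, E[X²]=7.2072; IV: μ=10.05, E[X²]=104.319.
E[X] = 0.23·7.5 + 0.47·5.3 + 0.17·2.34 + 0.13·10.05 = 5.9203.
E[X²] = 0.23·61.5 + 0.47·33.39 + 0.17·7.2072 + 0.13·104.319 = 44.625.
Var(X) = E[X²] − (E[X])² = 44.625 − 35.05 = 9.57504.
SD(X) = √9.57504 = 3.09436.

3.0944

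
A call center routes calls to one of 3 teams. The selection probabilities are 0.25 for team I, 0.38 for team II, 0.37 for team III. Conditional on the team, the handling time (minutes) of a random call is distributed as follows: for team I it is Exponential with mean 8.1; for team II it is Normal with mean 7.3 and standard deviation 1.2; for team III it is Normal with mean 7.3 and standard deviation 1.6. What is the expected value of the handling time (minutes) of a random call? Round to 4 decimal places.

7.5000

Component means — I: 8.1; II: 7.3; III: 7.3.
E[X] = 0.25·8.1 + 0.38·7.3 + 0.37·7.3 = 7.5.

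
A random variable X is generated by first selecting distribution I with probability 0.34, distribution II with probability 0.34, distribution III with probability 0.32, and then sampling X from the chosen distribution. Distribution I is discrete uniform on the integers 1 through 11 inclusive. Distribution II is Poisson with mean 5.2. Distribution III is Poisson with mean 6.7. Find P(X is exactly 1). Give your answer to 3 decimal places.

Conditional on each component, P(X = 1): I: 0.0909091; II: 0.0286861; III: 0.00824711.
By total probability, P(X = 1) = 0.34·0.0909091 + 0.34·0.0286861 + 0.32·0.00824711 = 0.0433015.

0.043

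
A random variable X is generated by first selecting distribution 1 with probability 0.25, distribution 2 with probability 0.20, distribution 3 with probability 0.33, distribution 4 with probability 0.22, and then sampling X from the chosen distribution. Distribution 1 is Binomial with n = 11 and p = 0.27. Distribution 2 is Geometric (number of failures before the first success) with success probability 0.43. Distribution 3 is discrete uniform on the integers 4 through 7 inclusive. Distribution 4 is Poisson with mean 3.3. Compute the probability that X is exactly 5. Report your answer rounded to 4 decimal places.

Conditional on each component, P(X = 5): 1: 0.100322; 2: 0.0258728; 3: 0.25; 4: 0.120286.
By total probability, P(X = 5) = 0.25·0.100322 + 0.2·0.0258728 + 0.33·0.25 + 0.22·0.120286 = 0.139218.

0.1392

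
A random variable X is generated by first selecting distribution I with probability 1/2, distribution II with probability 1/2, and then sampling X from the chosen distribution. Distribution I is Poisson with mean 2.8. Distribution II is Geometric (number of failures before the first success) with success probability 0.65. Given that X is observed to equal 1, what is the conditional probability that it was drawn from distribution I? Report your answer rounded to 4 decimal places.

Likelihoods P(X=1 | ·): I: 0.170268; II: 0.2275.
Posterior ∝ prior × likelihood. Numerator for I: 0.5·0.170268 = 0.0851341.
Normalizing constant: 0.5·0.170268 + 0.5·0.2275 = 0.198884.
P(I | observation) = 0.0851341 / 0.198884 = 0.428059.

0.4281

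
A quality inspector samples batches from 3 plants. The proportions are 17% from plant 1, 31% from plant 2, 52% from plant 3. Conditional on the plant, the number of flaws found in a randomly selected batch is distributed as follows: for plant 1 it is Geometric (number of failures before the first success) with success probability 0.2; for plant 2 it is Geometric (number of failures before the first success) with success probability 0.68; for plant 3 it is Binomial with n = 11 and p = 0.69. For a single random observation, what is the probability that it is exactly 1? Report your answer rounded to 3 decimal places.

Conditional on each plant, P(X = 1): 1: 0.16; 2: 0.2176; 3: 6.22098e-05.
By total probability, P(X = 1) = 0.17·0.16 + 0.31·0.2176 + 0.52·6.22098e-05 = 0.0946883.

0.095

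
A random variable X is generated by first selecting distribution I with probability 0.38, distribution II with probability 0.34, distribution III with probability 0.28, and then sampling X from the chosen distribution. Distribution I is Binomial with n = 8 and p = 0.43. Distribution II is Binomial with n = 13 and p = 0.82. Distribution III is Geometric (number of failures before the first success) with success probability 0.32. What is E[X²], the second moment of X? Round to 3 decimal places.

For each component E[X²] = Var + (mean)², giving I: 13.7944; II: 115.554; III: 11.1562.
Overall E[X²] = 0.38·13.7944 + 0.34·115.554 + 0.28·11.1562 = 47.6541.

47.654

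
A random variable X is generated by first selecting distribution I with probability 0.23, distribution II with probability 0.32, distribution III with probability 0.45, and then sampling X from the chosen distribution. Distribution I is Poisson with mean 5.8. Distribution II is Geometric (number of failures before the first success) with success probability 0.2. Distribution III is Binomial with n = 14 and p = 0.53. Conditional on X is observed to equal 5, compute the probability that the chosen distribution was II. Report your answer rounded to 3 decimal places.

Likelihoods P(X=5 | ·): I: 0.165596; II: 0.065536; III: 0.0936967.
Posterior ∝ prior × likelihood. Numerator for II: 0.32·0.065536 = 0.0209715.
Normalizing constant: 0.23·0.165596 + 0.32·0.065536 + 0.45·0.0936967 = 0.101222.
P(II | observation) = 0.0209715 / 0.101222 = 0.207183.

0.207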